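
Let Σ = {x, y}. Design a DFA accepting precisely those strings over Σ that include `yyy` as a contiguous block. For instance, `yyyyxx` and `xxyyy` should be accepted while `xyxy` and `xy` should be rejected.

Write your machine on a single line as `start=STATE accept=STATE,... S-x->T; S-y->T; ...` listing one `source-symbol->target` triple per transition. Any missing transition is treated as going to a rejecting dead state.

Track how much of `yyy` has been matched so far: state q0 is no progress, q3 is the absorbing accept state reached once `yyy` has occurred. Intermediate states record partial matches; on a mismatch, fall back to the longest reusable overlap.
A 4-state machine:
        x   y  
>  q0   q0  q1 
   q1   q0  q2 
   q2   q0  q3 
 * q3   q3  q3 
(> = start, * = accepting)

start=q0; accept=q3; q0-x->q0; q0-y->q1; q1-x->q0; q1-y->q2; q2-x->q0; q2-y->q3; q3-x->q3; q3-y->q3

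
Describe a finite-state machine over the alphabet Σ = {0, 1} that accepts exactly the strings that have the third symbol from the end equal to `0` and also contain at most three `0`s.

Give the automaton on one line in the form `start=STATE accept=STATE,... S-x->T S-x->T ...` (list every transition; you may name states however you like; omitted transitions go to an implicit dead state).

Build one automaton per condition and run them in lockstep. The first has 15 states tracking the last 3 symbols read; the second has 5 states tracking the count of `0`s, saturating at 4. A product state is a pair (one from each), accepting exactly when both do. Equivalent product states are then merged.
With 20 states:
          0    1  
>  S0     S1   S0 
   S1     S2   S3 
   S2     S4   S5 
   S3     S6   S7 
 * S4     S8   S9 
 * S5    S10  S11 
 * S6    S12  S13 
 * S7    S14  S15 
   S8     S8   S8 
 * S9     S8  S16 
 * S10    S8  S17 
 * S11   S18  S19 
   S12    S8   S9 
   S13   S10  S11 
   S14   S12  S13 
   S15   S14  S15 
 * S16    S8   S8 
   S17    S8  S16 
   S18    S8  S17 
   S19   S18  S19 
(> = start, * = accepting)

start=S0 accept=S4,S5,S6,S7,S9,S10,S11,S16 S0-0->S1 S0-1->S0 S1-0->S2 S1-1->S3 S2-0->S4 S2-1->S5 S3-0->S6 S3-1->S7 S4-0->S8 S4-1->S9 S5-0->S10 S5-1->S11 S6-0->S12 S6-1->S13 S7-0->S14 S7-1->S15 S8-0->S8 S8-1->S8 S9-0->S8 S9-1->S16 S10-0->S8 S10-1->S17 S11-0->S18 S11-1->S19 S12-0->S8 S12-1->S9 S13-0->S10 S13-1->S11 S14-0->S12 S14-1->S13 S15-0->S14 S15-1->S15 S16-0->S8 S16-1->S8 S17-0->S8 S17-1->S16 S18-0->S8 S18-1->S17 S19-0->S18 S19-1->S19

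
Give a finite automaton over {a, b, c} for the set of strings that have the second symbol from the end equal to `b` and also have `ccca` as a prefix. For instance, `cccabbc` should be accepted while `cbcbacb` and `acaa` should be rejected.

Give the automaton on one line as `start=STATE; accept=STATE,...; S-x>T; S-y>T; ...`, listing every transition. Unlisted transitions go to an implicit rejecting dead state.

Build one automaton per condition and run them in lockstep. One (13 states) tracks the last 2 symbols read; the other (6 states) tracks whether the input so far still matches the prefix `ccca`. Each combined state is a pair, one component from each; accept when both components accept. After merging equivalent states the machine shrinks.
9 states suffice.
        a   b   c  
>  S0   S1  S1  S2 
   S1   S1  S1  S1 
   S2   S1  S1  S3 
   S3   S1  S1  S4 
   S4   S5  S1  S1 
   S5   S5  S6  S5 
   S6   S7  S8  S7 
 * S7   S5  S6  S5 
 * S8   S7  S8  S7 
(> = start, * = accepting)

start=S0; accept=S7,S8; S0-a>S1; S0-b>S1; S0-c>S2; S1-a>S1; S1-b>S1; S1-c>S1; S2-a>S1; S2-b>S1; S2-c>S3; S3-a>S1; S3-b>S1; S3-c>S4; S4-a>S5; S4-b>S1; S4-c>S1; S5-a>S5; S5-b>S6; S5-c>S5; S6-a>S7; S6-b>S8; S6-c>S7; S7-a>S5; S7-b>S6; S7-c>S5; S8-a>S7; S8-b>S8; S8-c>S7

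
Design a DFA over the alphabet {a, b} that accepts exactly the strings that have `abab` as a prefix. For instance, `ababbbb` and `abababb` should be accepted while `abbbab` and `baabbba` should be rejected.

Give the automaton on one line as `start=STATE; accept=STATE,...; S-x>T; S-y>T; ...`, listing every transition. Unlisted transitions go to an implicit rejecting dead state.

Check the first 4 symbols one by one: q0 through q3 record how many have matched `abab` so far; any wrong symbol goes to the dead state q5. After all 4 match we enter the accepting sink q4.
A 6-state machine:
        a   b  
>  q0   q1  q5 
   q1   q5  q2 
   q2   q3  q5 
   q3   q5  q4 
 * q4   q4  q4 
   q5   q5  q5 
(> = start, * = accepting)

start=q0; accept=q4; q0-a>q1; q0-b>q5; q1-a>q5; q1-b>q2; q2-a>q3; q2-b>q5; q3-a>q5; q3-b>q4; q4-a>q4; q4-b>q4; q5-a>q5; q5-b>q5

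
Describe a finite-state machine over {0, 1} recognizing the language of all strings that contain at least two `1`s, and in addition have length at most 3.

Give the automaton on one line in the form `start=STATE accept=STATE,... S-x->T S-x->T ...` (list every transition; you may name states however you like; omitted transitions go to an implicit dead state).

start=q0 accept=q5,q8,q9 q0-0->q1 q0-1->q2 q1-0->q3 q1-1->q4 q2-0->q4 q2-1->q5 q3-0->q6 q3-1->q7 q4-0->q7 q4-1->q8 q5-0->q8 q5-1->q9 q6-0->q10 q6-1->q11 q7-0->q11 q7-1->q12 q8-0->q12 q8-1->q13 q9-0->q13 q9-1->q13 q10-0->q10 q10-1->q11 q11-0->q11 q11-1->q12 q12-0->q12 q12-1->q13 q13-0->q13 q13-1->q13

Build one automaton per condition and run them in lockstep. One (4 states) tracks the count of `1`s, saturating at 3; the other (5 states) tracks the input length, saturating at 4. Each combined state is a pair, one component from each; accept when both components accept.
A 14-state machine:
          0    1  
>  q0     q1   q2 
   q1     q3   q4 
   q2     q4   q5 
   q3     q6   q7 
   q4     q7   q8 
 * q5     q8   q9 
   q6    q10  q11 
   q7    q11  q12 
 * q8    q12  q13 
 * q9    q13  q13 
   q10   q10  q11 
   q11   q11  q12 
   q12   q12  q13 
   q13   q13  q13 
(> = start, * = accepting)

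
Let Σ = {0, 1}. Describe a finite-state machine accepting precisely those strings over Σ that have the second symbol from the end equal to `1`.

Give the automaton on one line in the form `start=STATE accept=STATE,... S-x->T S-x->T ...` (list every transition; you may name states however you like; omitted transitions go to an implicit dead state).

Because acceptance depends on a position counted from the end, the machine has to buffer the most recent 2 symbols. Make each state the string of the last up-to-2 symbols read; on input `x` shift the window left and append `x`. Accept when the buffered window has length 2 and begins with `1`.
        0   1  
>  q0   q1  q2 
   q1   q3  q4 
   q2   q5  q6 
   q3   q3  q4 
   q4   q5  q6 
 * q5   q3  q4 
 * q6   q5  q6 
(> = start, * = accepting)

start=q0 accept=q5,q6 q0-0->q1 q0-1->q2 q1-0->q3 q1-1->q4 q2-0->q5 q2-1->q6 q3-0->q3 q3-1->q4 q4-0->q5 q4-1->q6 q5-0->q3 q5-1->q4 q6-0->q5 q6-1->q6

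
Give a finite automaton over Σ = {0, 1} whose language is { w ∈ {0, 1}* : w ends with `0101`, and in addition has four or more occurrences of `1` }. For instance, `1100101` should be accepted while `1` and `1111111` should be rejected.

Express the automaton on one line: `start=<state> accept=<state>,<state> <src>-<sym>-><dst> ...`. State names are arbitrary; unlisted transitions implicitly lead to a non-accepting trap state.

Run two small machines in parallel and take their product. One (5 states) tracks how much of the suffix `0101` has currently been matched; the other (6 states) tracks the count of `1`s, saturating at 5. Each combined state is a pair, one component from each; accept when both components accept. After merging equivalent states the machine shrinks.
A 7-state machine:
        0   1  
>  q0   q0  q1 
   q1   q1  q2 
   q2   q3  q2 
   q3   q3  q4 
   q4   q5  q2 
   q5   q3  q6 
 * q6   q5  q2 
(> = start, * = accepting)

start=q0 accept=q6 q0-0->q0 q0-1->q1 q1-0->q1 q1-1->q2 q2-0->q3 q2-1->q2 q3-0->q3 q3-1->q4 q4-0->q5 q4-1->q2 q5-0->q3 q5-1->q6 q6-0->q5 q6-1->q2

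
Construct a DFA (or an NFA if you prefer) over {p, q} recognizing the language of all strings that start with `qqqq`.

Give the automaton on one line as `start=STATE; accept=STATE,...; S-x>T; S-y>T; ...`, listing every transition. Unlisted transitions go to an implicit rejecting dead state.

Check the first 4 symbols one by one: A through D record how many have matched `qqqq` so far; any wrong symbol goes to the dead state F. After all 4 match we enter the accepting sink E.
A 6-state machine:
       p  q 
>  A   F  B 
   B   F  C 
   C   F  D 
   D   F  E 
 * E   E  E 
   F   F  F 
(> = start, * = accepting)

start=A; accept=E; A-p>F; A-q>B; B-p>F; B-q>C; C-p>F; C-q>D; D-p>F; D-q>E; E-p>E; E-q>E; F-p>F; F-q>F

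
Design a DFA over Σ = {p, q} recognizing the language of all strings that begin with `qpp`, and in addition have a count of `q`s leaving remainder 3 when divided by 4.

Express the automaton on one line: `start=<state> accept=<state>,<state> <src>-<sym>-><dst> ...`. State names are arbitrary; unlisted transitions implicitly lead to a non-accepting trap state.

start=s0 accept=s6 s0-p->s1 s0-q->s2 s1-p->s1 s1-q->s1 s2-p->s3 s2-q->s1 s3-p->s4 s3-q->s1 s4-p->s4 s4-q->s5 s5-p->s5 s5-q->s6 s6-p->s6 s6-q->s7 s7-p->s7 s7-q->s4

Handle the two conditions separately and then intersect. The first has 5 states tracking whether the input so far still matches the prefix `qpp`; the second has 4 states tracking the count of `q`s modulo 4. A product state is a pair (one from each), accepting exactly when both do. After merging equivalent states the machine shrinks.
        p   q  
>  s0   s1  s2 
   s1   s1  s1 
   s2   s3  s1 
   s3   s4  s1 
   s4   s4  s5 
   s5   s5  s6 
 * s6   s6  s7 
   s7   s7  s4 
(> = start, * = accepting)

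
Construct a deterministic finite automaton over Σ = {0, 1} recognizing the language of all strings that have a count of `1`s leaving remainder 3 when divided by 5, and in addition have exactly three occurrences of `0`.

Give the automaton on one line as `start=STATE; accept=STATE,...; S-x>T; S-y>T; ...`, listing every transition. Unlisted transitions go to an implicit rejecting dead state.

Handle the two conditions separately and then intersect. The first has 5 states tracking the count of `1`s modulo 5; the second has 5 states tracking the count of `0`s, saturating at 4. A product state is a pair (one from each), accepting exactly when both do. Equivalent product states are then merged.
A 21-state machine:
          0    1  
>  S0     S1   S2 
   S1     S3   S4 
   S2     S4   S5 
   S3     S6   S7 
   S4     S7   S8 
   S5     S8   S9 
   S6    S10  S11 
   S7    S11  S12 
   S8    S12  S13 
   S9    S13  S14 
   S10   S10  S10 
   S11   S10  S15 
   S12   S15  S16 
   S13   S16  S17 
   S14   S17   S0 
   S15   S10  S18 
   S16   S18  S19 
   S17   S19   S1 
 * S18   S10  S20 
   S19   S20   S3 
   S20   S10   S6 
(> = start, * = accepting)

start=S0; accept=S18; S0-0>S1; S0-1>S2; S1-0>S3; S1-1>S4; S2-0>S4; S2-1>S5; S3-0>S6; S3-1>S7; S4-0>S7; S4-1>S8; S5-0>S8; S5-1>S9; S6-0>S10; S6-1>S11; S7-0>S11; S7-1>S12; S8-0>S12; S8-1>S13; S9-0>S13; S9-1>S14; S10-0>S10; S10-1>S10; S11-0>S10; S11-1>S15; S12-0>S15; S12-1>S16; S13-0>S16; S13-1>S17; S14-0>S17; S14-1>S0; S15-0>S10; S15-1>S18; S16-0>S18; S16-1>S19; S17-0>S19; S17-1>S1; S18-0>S10; S18-1>S20; S19-0>S20; S19-1>S3; S20-0>S10; S20-1>S6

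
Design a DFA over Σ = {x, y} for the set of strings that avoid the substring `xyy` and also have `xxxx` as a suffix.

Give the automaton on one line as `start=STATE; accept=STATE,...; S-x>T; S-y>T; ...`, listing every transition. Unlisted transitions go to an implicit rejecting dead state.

Run two small machines in parallel and take their product. One (4 states) tracks partial matches of the forbidden pattern `xyy`; the other (5 states) tracks how much of the suffix `xxxx` has currently been matched. Each combined state is a pair, one component from each; accept when both components accept. After merging equivalent states the machine shrinks.
        x   y  
>  q0   q1  q0 
   q1   q2  q3 
   q2   q4  q3 
   q3   q1  q5 
   q4   q6  q3 
   q5   q5  q5 
 * q6   q6  q3 
(> = start, * = accepting)

start=q0; accept=q6; q0-x>q1; q0-y>q0; q1-x>q2; q1-y>q3; q2-x>q4; q2-y>q3; q3-x>q1; q3-y>q5; q4-x>q6; q4-y>q3; q5-x>q5; q5-y>q5; q6-x>q6; q6-y>q3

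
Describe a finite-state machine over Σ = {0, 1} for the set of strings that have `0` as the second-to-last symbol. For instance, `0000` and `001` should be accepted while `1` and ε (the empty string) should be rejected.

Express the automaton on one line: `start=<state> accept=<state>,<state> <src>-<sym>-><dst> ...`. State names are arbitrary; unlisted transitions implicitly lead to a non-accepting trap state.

start=q0 accept=q3,q4 q0-0->q1 q0-1->q2 q1-0->q3 q1-1->q4 q2-0->q5 q2-1->q6 q3-0->q3 q3-1->q4 q4-0->q5 q4-1->q6 q5-0->q3 q5-1->q4 q6-0->q5 q6-1->q6

A DFA must remember the last 2 symbols (since which symbol is second-to-last isn't known until the input ends). Use one state per possible window of the last ≤2 symbols; accept from those whose window starts with `0`.
A 7-state machine:
        0   1  
>  q0   q1  q2 
   q1   q3  q4 
   q2   q5  q6 
 * q3   q3  q4 
 * q4   q5  q6 
   q5   q3  q4 
   q6   q5  q6 
(> = start, * = accepting)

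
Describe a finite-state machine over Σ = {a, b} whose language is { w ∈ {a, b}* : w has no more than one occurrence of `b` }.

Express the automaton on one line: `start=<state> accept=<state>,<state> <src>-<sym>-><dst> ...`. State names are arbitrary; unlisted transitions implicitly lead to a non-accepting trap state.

start=q0 accept=q0,q1 q0-a->q0 q0-b->q1 q1-a->q1 q1-b->q2 q2-a->q2 q2-b->q2

Count `b`s, saturating at 2: state q0 means no `b` yet, q1 means one `b` seen, q2 means more than one. Each `b` increments (capped at q2); other symbols loop. Accept from {q0, q1}.
        a   b  
>* q0   q0  q1 
 * q1   q1  q2 
   q2   q2  q2 
(> = start, * = accepting)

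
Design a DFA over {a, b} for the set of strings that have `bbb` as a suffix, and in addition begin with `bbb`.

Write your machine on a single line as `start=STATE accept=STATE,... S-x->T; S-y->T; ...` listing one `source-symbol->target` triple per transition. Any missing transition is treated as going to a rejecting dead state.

Build one automaton per condition and run them in lockstep. One (4 states) tracks how much of the suffix `bbb` has currently been matched; the other (5 states) tracks whether the input so far still matches the prefix `bbb`. Each combined state is a pair, one component from each; accept when both components accept.
          a    b  
>  S0     S1   S2 
   S1     S1   S3 
   S2     S1   S4 
   S3     S1   S5 
   S4     S1   S6 
   S5     S1   S7 
 * S6     S8   S6 
   S7     S1   S7 
   S8     S8   S9 
   S9     S8  S10 
   S10    S8   S6 
(> = start, * = accepting)

start=S0; accept=S6; S0-a->S1; S0-b->S2; S1-a->S1; S1-b->S3; S2-a->S1; S2-b->S4; S3-a->S1; S3-b->S5; S4-a->S1; S4-b->S6; S5-a->S1; S5-b->S7; S6-a->S8; S6-b->S6; S7-a->S1; S7-b->S7; S8-a->S8; S8-b->S9; S9-a->S8; S9-b->S10; S10-a->S8; S10-b->S6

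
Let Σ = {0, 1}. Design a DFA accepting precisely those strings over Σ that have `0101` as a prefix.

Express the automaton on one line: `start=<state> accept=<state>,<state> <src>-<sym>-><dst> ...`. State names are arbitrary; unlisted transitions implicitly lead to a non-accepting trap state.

start=q0 accept=q4 q0-0->q1 q0-1->q5 q1-0->q5 q1-1->q2 q2-0->q3 q2-1->q5 q3-0->q5 q3-1->q4 q4-0->q4 q4-1->q4 q5-0->q5 q5-1->q5

Walk along `0101` while the input agrees: from q0 take `0` to q1, and so on. Any deviation drops to the rejecting sink q5. Once q4 is reached the prefix is confirmed and every continuation is accepted.
        0   1  
>  q0   q1  q5 
   q1   q5  q2 
   q2   q3  q5 
   q3   q5  q4 
 * q4   q4  q4 
   q5   q5  q5 
(> = start, * = accepting)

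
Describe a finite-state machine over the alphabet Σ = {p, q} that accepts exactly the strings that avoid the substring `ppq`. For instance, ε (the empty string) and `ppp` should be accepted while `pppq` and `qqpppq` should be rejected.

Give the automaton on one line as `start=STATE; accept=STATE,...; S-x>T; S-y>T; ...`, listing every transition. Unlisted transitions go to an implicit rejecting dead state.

Track partial matches of the forbidden pattern `ppq`. State D is a dead state reached once `ppq` has occurred; every other state accepts. A means no part of `ppq` is currently matched.
With 4 states:
       p  q 
>* A   B  A 
 * B   C  A 
 * C   C  D 
   D   D  D 
(> = start, * = accepting)

start=A; accept=A,B,C; A-p>B; A-q>A; B-p>C; B-q>A; C-p>C; C-q>D; D-p>D; D-q>D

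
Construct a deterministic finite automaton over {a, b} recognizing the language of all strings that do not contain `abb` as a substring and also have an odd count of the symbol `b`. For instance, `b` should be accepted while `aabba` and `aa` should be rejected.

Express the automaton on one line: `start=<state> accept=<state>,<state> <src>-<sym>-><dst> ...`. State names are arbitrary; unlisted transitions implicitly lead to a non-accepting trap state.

Build one automaton per condition and run them in lockstep. One (4 states) tracks partial matches of the forbidden pattern `abb`; the other (2 states) tracks the count of `b`s modulo 2. Each combined state is a pair, one component from each; accept when both components accept. After merging equivalent states the machine shrinks.
        a   b  
>  q0   q1  q2 
   q1   q1  q3 
 * q2   q4  q0 
 * q3   q4  q5 
 * q4   q4  q6 
   q5   q5  q5 
   q6   q1  q5 
(> = start, * = accepting)

start=q0 accept=q2,q3,q4 q0-a->q1 q0-b->q2 q1-a->q1 q1-b->q3 q2-a->q4 q2-b->q0 q3-a->q4 q3-b->q5 q4-a->q4 q4-b->q6 q5-a->q5 q5-b->q5 q6-a->q1 q6-b->q5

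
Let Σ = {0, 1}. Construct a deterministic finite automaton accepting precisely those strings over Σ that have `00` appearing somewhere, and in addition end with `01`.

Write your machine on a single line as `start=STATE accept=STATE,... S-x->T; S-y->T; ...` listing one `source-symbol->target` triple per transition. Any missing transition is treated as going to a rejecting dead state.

Handle the two conditions separately and then intersect. The first has 3 states tracking whether and how much of `00` has been seen; the second has 3 states tracking how much of the suffix `01` has currently been matched. A product state is a pair (one from each), accepting exactly when both do.
With 6 states:
        0   1  
>  s0   s1  s0 
   s1   s2  s3 
   s2   s2  s4 
   s3   s1  s0 
 * s4   s2  s5 
   s5   s2  s5 
(> = start, * = accepting)

start=s0; accept=s4; s0-0->s1; s0-1->s0; s1-0->s2; s1-1->s3; s2-0->s2; s2-1->s4; s3-0->s1; s3-1->s0; s4-0->s2; s4-1->s5; s5-0->s2; s5-1->s5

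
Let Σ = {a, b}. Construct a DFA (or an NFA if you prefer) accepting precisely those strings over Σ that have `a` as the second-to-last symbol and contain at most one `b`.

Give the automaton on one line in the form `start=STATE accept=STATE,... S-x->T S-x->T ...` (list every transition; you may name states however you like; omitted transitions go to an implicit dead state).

start=S0 accept=S3,S4,S7 S0-a->S1 S0-b->S2 S1-a->S3 S1-b->S4 S2-a->S5 S2-b->S6 S3-a->S3 S3-b->S4 S4-a->S5 S4-b->S6 S5-a->S7 S5-b->S6 S6-a->S6 S6-b->S6 S7-a->S7 S7-b->S6

Run two small machines in parallel and take their product. The first has 7 states tracking the last 2 symbols read; the second has 3 states tracking the count of `b`s, saturating at 2. A product state is a pair (one from each), accepting exactly when both do. Minimizing collapses redundant product states.
An 8-state machine:
        a   b  
>  S0   S1  S2 
   S1   S3  S4 
   S2   S5  S6 
 * S3   S3  S4 
 * S4   S5  S6 
   S5   S7  S6 
   S6   S6  S6 
 * S7   S7  S6 
(> = start, * = accepting)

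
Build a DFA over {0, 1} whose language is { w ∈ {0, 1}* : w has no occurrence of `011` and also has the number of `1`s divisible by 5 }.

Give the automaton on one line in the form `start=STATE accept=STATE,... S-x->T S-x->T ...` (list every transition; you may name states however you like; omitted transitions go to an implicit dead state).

Run two small machines in parallel and take their product. One (4 states) tracks partial matches of the forbidden pattern `011`; the other (5 states) tracks the count of `1`s modulo 5. Each combined state is a pair, one component from each; accept when both components accept. After merging equivalent states the machine shrinks.
A 16-state machine:
          0    1  
>* q0     q1   q2 
 * q1     q1   q3 
   q2     q4   q5 
   q3     q4   q6 
   q4     q4   q7 
   q5     q8   q9 
   q6     q6   q6 
   q7     q8   q6 
   q8     q8  q10 
   q9    q11  q12 
   q10   q11   q6 
   q11   q11  q13 
   q12   q14   q0 
   q13   q14   q6 
   q14   q14  q15 
 * q15    q1   q6 
(> = start, * = accepting)

start=q0 accept=q0,q1,q15 q0-0->q1 q0-1->q2 q1-0->q1 q1-1->q3 q2-0->q4 q2-1->q5 q3-0->q4 q3-1->q6 q4-0->q4 q4-1->q7 q5-0->q8 q5-1->q9 q6-0->q6 q6-1->q6 q7-0->q8 q7-1->q6 q8-0->q8 q8-1->q10 q9-0->q11 q9-1->q12 q10-0->q11 q10-1->q6 q11-0->q11 q11-1->q13 q12-0->q14 q12-1->q0 q13-0->q14 q13-1->q6 q14-0->q14 q14-1->q15 q15-0->q1 q15-1->q6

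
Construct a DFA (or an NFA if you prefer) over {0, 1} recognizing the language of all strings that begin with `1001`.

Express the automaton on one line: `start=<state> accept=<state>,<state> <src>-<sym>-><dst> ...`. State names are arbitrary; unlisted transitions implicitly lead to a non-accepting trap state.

start=S0 accept=S4 S0-0->S5 S0-1->S1 S1-0->S2 S1-1->S5 S2-0->S3 S2-1->S5 S3-0->S5 S3-1->S4 S4-0->S4 S4-1->S4 S5-0->S5 S5-1->S5

Check the first 4 symbols one by one: S0 through S3 record how many have matched `1001` so far; any wrong symbol goes to the dead state S5. After all 4 match we enter the accepting sink S4.
6 states suffice.
        0   1  
>  S0   S5  S1 
   S1   S2  S5 
   S2   S3  S5 
   S3   S5  S4 
 * S4   S4  S4 
   S5   S5  S5 
(> = start, * = accepting)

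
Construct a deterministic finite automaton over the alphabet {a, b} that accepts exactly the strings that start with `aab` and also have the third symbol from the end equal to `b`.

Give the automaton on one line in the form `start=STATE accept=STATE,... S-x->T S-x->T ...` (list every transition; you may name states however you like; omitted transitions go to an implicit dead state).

start=S0 accept=S7,S8,S9,S10 S0-a->S1 S0-b->S2 S1-a->S3 S1-b->S2 S2-a->S2 S2-b->S2 S3-a->S2 S3-b->S4 S4-a->S5 S4-b->S6 S5-a->S7 S5-b->S8 S6-a->S9 S6-b->S10 S7-a->S11 S7-b->S4 S8-a->S5 S8-b->S6 S9-a->S7 S9-b->S8 S10-a->S9 S10-b->S10 S11-a->S11 S11-b->S4

Build one automaton per condition and run them in lockstep. One (5 states) tracks whether the input so far still matches the prefix `aab`; the other (15 states) tracks the last 3 symbols read. Each combined state is a pair, one component from each; accept when both components accept. Minimizing collapses redundant product states.
A 12-state machine:
          a    b  
>  S0     S1   S2 
   S1     S3   S2 
   S2     S2   S2 
   S3     S2   S4 
   S4     S5   S6 
   S5     S7   S8 
   S6     S9  S10 
 * S7    S11   S4 
 * S8     S5   S6 
 * S9     S7   S8 
 * S10    S9  S10 
   S11   S11   S4 
(> = start, * = accepting)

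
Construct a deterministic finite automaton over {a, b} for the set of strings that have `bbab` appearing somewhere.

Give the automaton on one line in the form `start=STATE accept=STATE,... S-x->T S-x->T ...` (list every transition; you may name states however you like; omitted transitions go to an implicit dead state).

start=s0 accept=s4 s0-a->s0 s0-b->s1 s1-a->s0 s1-b->s2 s2-a->s3 s2-b->s2 s3-a->s0 s3-b->s4 s4-a->s4 s4-b->s4

States s0..s3 record the length of the longest prefix of `bbab` that matches the current input suffix. Reaching s4 means `bbab` has been seen, and we stay there forever. Accept from s4.
A 5-state machine:
        a   b  
>  s0   s0  s1 
   s1   s0  s2 
   s2   s3  s2 
   s3   s0  s4 
 * s4   s4  s4 
(> = start, * = accepting)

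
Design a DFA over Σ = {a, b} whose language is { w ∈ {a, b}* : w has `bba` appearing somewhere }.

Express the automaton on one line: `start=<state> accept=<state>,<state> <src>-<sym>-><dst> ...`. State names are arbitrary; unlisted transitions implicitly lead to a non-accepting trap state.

start=q0 accept=q3 q0-a->q0 q0-b->q1 q1-a->q0 q1-b->q2 q2-a->q3 q2-b->q2 q3-a->q3 q3-b->q3

Track how much of `bba` has been matched so far: state q0 is no progress, q3 is the absorbing accept state reached once `bba` has occurred. Intermediate states record partial matches; on a mismatch, fall back to the longest reusable overlap.
4 states suffice.
        a   b  
>  q0   q0  q1 
   q1   q0  q2 
   q2   q3  q2 
 * q3   q3  q3 
(> = start, * = accepting)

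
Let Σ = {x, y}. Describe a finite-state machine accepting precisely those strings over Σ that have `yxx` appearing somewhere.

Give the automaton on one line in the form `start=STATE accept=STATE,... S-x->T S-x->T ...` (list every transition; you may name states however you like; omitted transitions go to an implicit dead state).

start=A accept=D A-x->A A-y->B B-x->C B-y->B C-x->D C-y->B D-x->D D-y->D

States A..C record the length of the longest prefix of `yxx` that matches the current input suffix. Reaching D means `yxx` has been seen, and we stay there forever. Accept from D.
A 4-state machine:
       x  y 
>  A   A  B 
   B   C  B 
   C   D  B 
 * D   D  D 
(> = start, * = accepting)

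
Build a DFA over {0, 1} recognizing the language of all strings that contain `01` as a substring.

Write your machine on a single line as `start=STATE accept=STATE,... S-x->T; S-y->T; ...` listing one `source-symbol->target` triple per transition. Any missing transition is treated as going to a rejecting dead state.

States q0..q1 record the length of the longest prefix of `01` that matches the current input suffix. Reaching q2 means `01` has been seen, and we stay there forever. Accept from q2.
With 3 states:
        0   1  
>  q0   q1  q0 
   q1   q1  q2 
 * q2   q2  q2 
(> = start, * = accepting)

start=q0; accept=q2; q0-0->q1; q0-1->q0; q1-0->q1; q1-1->q2; q2-0->q2; q2-1->q2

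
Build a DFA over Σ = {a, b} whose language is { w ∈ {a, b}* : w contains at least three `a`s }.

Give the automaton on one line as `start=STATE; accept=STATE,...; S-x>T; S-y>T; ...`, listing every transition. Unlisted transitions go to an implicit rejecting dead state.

Count `a`s, saturating at 4: states q0 through q3 mean 0 through 3 `a`s seen; q4 means more than 3. Each `a` increments (capped at q4); other symbols loop. Accept from {q3, q4}.
With 5 states:
        a   b  
>  q0   q1  q0 
   q1   q2  q1 
   q2   q3  q2 
 * q3   q4  q3 
 * q4   q4  q4 
(> = start, * = accepting)

start=q0; accept=q3,q4; q0-a>q1; q0-b>q0; q1-a>q2; q1-b>q1; q2-a>q3; q2-b>q2; q3-a>q4; q3-b>q3; q4-a>q4; q4-b>q4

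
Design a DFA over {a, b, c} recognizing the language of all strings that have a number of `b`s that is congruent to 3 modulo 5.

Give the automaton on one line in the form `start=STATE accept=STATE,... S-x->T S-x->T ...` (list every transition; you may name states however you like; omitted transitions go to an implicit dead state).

start=s0 accept=s3 s0-a->s0 s0-b->s1 s0-c->s0 s1-a->s1 s1-b->s2 s1-c->s1 s2-a->s2 s2-b->s3 s2-c->s2 s3-a->s3 s3-b->s4 s3-c->s3 s4-a->s4 s4-b->s0 s4-c->s4

Keep the running count of `b`s modulo 5: each `b` advances along the cycle s0 → s1 → s2 → s3 → s4 → s0 while other symbols loop. Accept at s3.
        a   b   c  
>  s0   s0  s1  s0 
   s1   s1  s2  s1 
   s2   s2  s3  s2 
 * s3   s3  s4  s3 
   s4   s4  s0  s4 
(> = start, * = accepting)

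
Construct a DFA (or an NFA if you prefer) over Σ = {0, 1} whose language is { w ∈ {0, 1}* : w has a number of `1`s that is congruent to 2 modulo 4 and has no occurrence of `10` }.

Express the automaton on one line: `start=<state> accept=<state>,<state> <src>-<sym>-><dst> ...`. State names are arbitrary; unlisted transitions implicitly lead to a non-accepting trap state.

start=q0 accept=q3 q0-0->q0 q0-1->q1 q1-0->q2 q1-1->q3 q2-0->q2 q2-1->q4 q3-0->q4 q3-1->q5 q4-0->q4 q4-1->q6 q5-0->q6 q5-1->q7 q6-0->q6 q6-1->q8 q7-0->q8 q7-1->q1 q8-0->q8 q8-1->q2

Build one automaton per condition and run them in lockstep. The first has 4 states tracking the count of `1`s modulo 4; the second has 3 states tracking partial matches of the forbidden pattern `10`. A product state is a pair (one from each), accepting exactly when both do.
9 states suffice.
        0   1  
>  q0   q0  q1 
   q1   q2  q3 
   q2   q2  q4 
 * q3   q4  q5 
   q4   q4  q6 
   q5   q6  q7 
   q6   q6  q8 
   q7   q8  q1 
   q8   q8  q2 
(> = start, * = accepting)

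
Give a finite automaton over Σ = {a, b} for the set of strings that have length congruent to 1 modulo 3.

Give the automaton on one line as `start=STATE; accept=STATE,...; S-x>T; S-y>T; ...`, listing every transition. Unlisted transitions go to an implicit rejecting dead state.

Count input length modulo 3: every symbol advances one step around the cycle q0 → q1 → q2 → q0. Accept at q1.
3 states suffice.
        a   b  
>  q0   q1  q1 
 * q1   q2  q2 
   q2   q0  q0 
(> = start, * = accepting)

start=q0; accept=q1; q0-a>q1; q0-b>q1; q1-a>q2; q1-b>q2; q2-a>q0; q2-b>q0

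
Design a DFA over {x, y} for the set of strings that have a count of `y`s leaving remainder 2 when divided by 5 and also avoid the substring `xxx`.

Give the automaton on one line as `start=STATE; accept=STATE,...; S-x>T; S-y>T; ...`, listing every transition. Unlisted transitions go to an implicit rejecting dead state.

start=q0; accept=q5,q8,q11; q0-x>q1; q0-y>q2; q1-x>q3; q1-y>q2; q2-x>q4; q2-y>q5; q3-x>q6; q3-y>q2; q4-x>q7; q4-y>q5; q5-x>q8; q5-y>q9; q6-x>q6; q6-y>q10; q7-x>q10; q7-y>q5; q8-x>q11; q8-y>q9; q9-x>q12; q9-y>q13; q10-x>q10; q10-y>q14; q11-x>q14; q11-y>q9; q12-x>q15; q12-y>q13; q13-x>q16; q13-y>q0; q14-x>q14; q14-y>q17; q15-x>q17; q15-y>q13; q16-x>q18; q16-y>q0; q17-x>q17; q17-y>q19; q18-x>q19; q18-y>q0; q19-x>q19; q19-y>q6

Run two small machines in parallel and take their product. One (5 states) tracks the count of `y`s modulo 5; the other (4 states) tracks partial matches of the forbidden pattern `xxx`. Each combined state is a pair, one component from each; accept when both components accept.
20 states suffice.
          x    y  
>  q0     q1   q2 
   q1     q3   q2 
   q2     q4   q5 
   q3     q6   q2 
   q4     q7   q5 
 * q5     q8   q9 
   q6     q6  q10 
   q7    q10   q5 
 * q8    q11   q9 
   q9    q12  q13 
   q10   q10  q14 
 * q11   q14   q9 
   q12   q15  q13 
   q13   q16   q0 
   q14   q14  q17 
   q15   q17  q13 
   q16   q18   q0 
   q17   q17  q19 
   q18   q19   q0 
   q19   q19   q6 
(> = start, * = accepting)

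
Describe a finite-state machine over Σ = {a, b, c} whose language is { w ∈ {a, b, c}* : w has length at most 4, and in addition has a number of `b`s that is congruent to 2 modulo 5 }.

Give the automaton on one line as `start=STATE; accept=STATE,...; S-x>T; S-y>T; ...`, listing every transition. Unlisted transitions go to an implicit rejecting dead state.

Run two small machines in parallel and take their product. One (6 states) tracks the input length, saturating at 5; the other (5 states) tracks the count of `b`s modulo 5. Each combined state is a pair, one component from each; accept when both components accept. Minimizing collapses redundant product states.
        a   b   c  
>  S0   S1  S2  S1 
   S1   S3  S4  S3 
   S2   S4  S5  S4 
   S3   S6  S7  S6 
   S4   S7  S8  S7 
 * S5   S8  S6  S8 
   S6   S6  S6  S6 
   S7   S6  S9  S6 
 * S8   S9  S6  S9 
 * S9   S6  S6  S6 
(> = start, * = accepting)

start=S0; accept=S5,S8,S9; S0-a>S1; S0-b>S2; S0-c>S1; S1-a>S3; S1-b>S4; S1-c>S3; S2-a>S4; S2-b>S5; S2-c>S4; S3-a>S6; S3-b>S7; S3-c>S6; S4-a>S7; S4-b>S8; S4-c>S7; S5-a>S8; S5-b>S6; S5-c>S8; S6-a>S6; S6-b>S6; S6-c>S6; S7-a>S6; S7-b>S9; S7-c>S6; S8-a>S9; S8-b>S6; S8-c>S9; S9-a>S6; S9-b>S6; S9-c>S6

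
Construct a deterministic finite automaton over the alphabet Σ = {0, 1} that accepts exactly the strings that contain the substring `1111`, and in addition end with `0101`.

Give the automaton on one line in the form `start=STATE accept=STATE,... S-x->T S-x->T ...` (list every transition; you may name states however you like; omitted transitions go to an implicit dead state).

start=q0 accept=q8 q0-0->q0 q0-1->q1 q1-0->q0 q1-1->q2 q2-0->q0 q2-1->q3 q3-0->q0 q3-1->q4 q4-0->q5 q4-1->q4 q5-0->q5 q5-1->q6 q6-0->q7 q6-1->q4 q7-0->q5 q7-1->q8 q8-0->q7 q8-1->q4

Handle the two conditions separately and then intersect. The first has 5 states tracking whether and how much of `1111` has been seen; the second has 5 states tracking how much of the suffix `0101` has currently been matched. A product state is a pair (one from each), accepting exactly when both do. After merging equivalent states the machine shrinks.
        0   1  
>  q0   q0  q1 
   q1   q0  q2 
   q2   q0  q3 
   q3   q0  q4 
   q4   q5  q4 
   q5   q5  q6 
   q6   q7  q4 
   q7   q5  q8 
 * q8   q7  q4 
(> = start, * = accepting)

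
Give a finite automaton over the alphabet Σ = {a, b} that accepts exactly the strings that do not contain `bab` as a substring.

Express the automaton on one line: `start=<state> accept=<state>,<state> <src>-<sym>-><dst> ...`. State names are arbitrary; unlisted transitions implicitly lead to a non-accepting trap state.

start=q0 accept=q0,q1,q2 q0-a->q0 q0-b->q1 q1-a->q2 q1-b->q1 q2-a->q0 q2-b->q3 q3-a->q3 q3-b->q3

Track partial matches of the forbidden pattern `bab`. State q3 is a dead state reached once `bab` has occurred; every other state accepts. q0 means no part of `bab` is currently matched.
        a   b  
>* q0   q0  q1 
 * q1   q2  q1 
 * q2   q0  q3 
   q3   q3  q3 
(> = start, * = accepting)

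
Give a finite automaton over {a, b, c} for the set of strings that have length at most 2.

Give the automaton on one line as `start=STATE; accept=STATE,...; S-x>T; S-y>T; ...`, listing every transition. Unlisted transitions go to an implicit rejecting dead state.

start=s0; accept=s0,s1,s2; s0-a>s1; s0-b>s1; s0-c>s1; s1-a>s2; s1-b>s2; s1-c>s2; s2-a>s3; s2-b>s3; s2-c>s3; s3-a>s3; s3-b>s3; s3-c>s3

We only need to distinguish lengths 0, 1, …, 2, and '>2'. Chain s0 → s1 → s2 → s3 on every symbol, with s3 looping. Accepting states: {s0, s1, s2}.
4 states suffice.
        a   b   c  
>* s0   s1  s1  s1 
 * s1   s2  s2  s2 
 * s2   s3  s3  s3 
   s3   s3  s3  s3 
(> = start, * = accepting)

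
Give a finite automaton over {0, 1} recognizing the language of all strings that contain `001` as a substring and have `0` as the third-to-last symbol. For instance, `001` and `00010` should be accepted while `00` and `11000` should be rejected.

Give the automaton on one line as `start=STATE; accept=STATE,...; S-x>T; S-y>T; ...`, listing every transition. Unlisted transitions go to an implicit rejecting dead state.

start=q0; accept=q3,q4,q5,q10; q0-0>q1; q0-1>q0; q1-0>q2; q1-1>q0; q2-0>q2; q2-1>q3; q3-0>q4; q3-1>q5; q4-0>q6; q4-1>q7; q5-0>q8; q5-1>q9; q6-0>q10; q6-1>q3; q7-0>q4; q7-1>q5; q8-0>q6; q8-1>q7; q9-0>q8; q9-1>q9; q10-0>q10; q10-1>q3

Handle the two conditions separately and then intersect. The first has 4 states tracking whether and how much of `001` has been seen; the second has 15 states tracking the last 3 symbols read. A product state is a pair (one from each), accepting exactly when both do. Minimizing collapses redundant product states.
With 11 states:
          0    1  
>  q0     q1   q0 
   q1     q2   q0 
   q2     q2   q3 
 * q3     q4   q5 
 * q4     q6   q7 
 * q5     q8   q9 
   q6    q10   q3 
   q7     q4   q5 
   q8     q6   q7 
   q9     q8   q9 
 * q10   q10   q3 
(> = start, * = accepting)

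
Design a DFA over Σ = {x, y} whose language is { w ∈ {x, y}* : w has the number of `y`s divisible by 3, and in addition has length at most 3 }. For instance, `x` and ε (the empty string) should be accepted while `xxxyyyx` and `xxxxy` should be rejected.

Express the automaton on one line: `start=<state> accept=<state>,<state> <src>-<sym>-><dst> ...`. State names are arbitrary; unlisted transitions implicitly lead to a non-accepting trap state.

start=q0 accept=q0,q1,q3,q6 q0-x->q1 q0-y->q2 q1-x->q3 q1-y->q4 q2-x->q4 q2-y->q5 q3-x->q6 q3-y->q4 q4-x->q4 q4-y->q4 q5-x->q4 q5-y->q6 q6-x->q4 q6-y->q4

Run two small machines in parallel and take their product. One (3 states) tracks the count of `y`s modulo 3; the other (5 states) tracks the input length, saturating at 4. Each combined state is a pair, one component from each; accept when both components accept. Equivalent product states are then merged.
A 7-state machine:
        x   y  
>* q0   q1  q2 
 * q1   q3  q4 
   q2   q4  q5 
 * q3   q6  q4 
   q4   q4  q4 
   q5   q4  q6 
 * q6   q4  q4 
(> = start, * = accepting)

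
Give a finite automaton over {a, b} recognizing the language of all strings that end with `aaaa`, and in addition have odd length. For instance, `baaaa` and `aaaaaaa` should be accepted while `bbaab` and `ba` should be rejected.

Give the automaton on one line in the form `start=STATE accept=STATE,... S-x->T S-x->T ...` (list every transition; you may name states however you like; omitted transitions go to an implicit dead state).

Handle the two conditions separately and then intersect. The first has 5 states tracking how much of the suffix `aaaa` has currently been matched; the second has 2 states tracking the input length modulo 2. A product state is a pair (one from each), accepting exactly when both do. Equivalent product states are then merged.
A 6-state machine:
        a   b  
>  q0   q1  q1 
   q1   q2  q0 
   q2   q3  q1 
   q3   q4  q0 
   q4   q5  q1 
 * q5   q4  q0 
(> = start, * = accepting)

start=q0 accept=q5 q0-a->q1 q0-b->q1 q1-a->q2 q1-b->q0 q2-a->q3 q2-b->q1 q3-a->q4 q3-b->q0 q4-a->q5 q4-b->q1 q5-a->q4 q5-b->q0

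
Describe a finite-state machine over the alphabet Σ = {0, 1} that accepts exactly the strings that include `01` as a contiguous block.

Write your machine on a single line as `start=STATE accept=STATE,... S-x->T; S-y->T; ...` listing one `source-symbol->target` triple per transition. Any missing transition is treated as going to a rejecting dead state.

States A..B record the length of the longest prefix of `01` that matches the current input suffix. Reaching C means `01` has been seen, and we stay there forever. Accept from C.
3 states suffice.
       0  1 
>  A   B  A 
   B   B  C 
 * C   C  C 
(> = start, * = accepting)

start=A; accept=C; A-0->B; A-1->A; B-0->B; B-1->C; C-0->C; C-1->C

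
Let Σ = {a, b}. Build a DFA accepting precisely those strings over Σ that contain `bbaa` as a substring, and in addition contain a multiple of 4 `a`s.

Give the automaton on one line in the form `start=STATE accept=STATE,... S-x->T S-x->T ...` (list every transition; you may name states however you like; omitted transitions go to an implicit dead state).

start=q0 accept=q18 q0-a->q1 q0-b->q2 q1-a->q3 q1-b->q4 q2-a->q1 q2-b->q5 q3-a->q6 q3-b->q7 q4-a->q3 q4-b->q8 q5-a->q9 q5-b->q5 q6-a->q0 q6-b->q10 q7-a->q6 q7-b->q11 q8-a->q12 q8-b->q8 q9-a->q13 q9-b->q4 q10-a->q0 q10-b->q14 q11-a->q15 q11-b->q11 q12-a->q16 q12-b->q7 q13-a->q16 q13-b->q13 q14-a->q17 q14-b->q14 q15-a->q18 q15-b->q10 q16-a->q18 q16-b->q16 q17-a->q19 q17-b->q2 q18-a->q19 q18-b->q18 q19-a->q13 q19-b->q19

Handle the two conditions separately and then intersect. The first has 5 states tracking whether and how much of `bbaa` has been seen; the second has 4 states tracking the count of `a`s modulo 4. A product state is a pair (one from each), accepting exactly when both do.
          a    b  
>  q0     q1   q2 
   q1     q3   q4 
   q2     q1   q5 
   q3     q6   q7 
   q4     q3   q8 
   q5     q9   q5 
   q6     q0  q10 
   q7     q6  q11 
   q8    q12   q8 
   q9    q13   q4 
   q10    q0  q14 
   q11   q15  q11 
   q12   q16   q7 
   q13   q16  q13 
   q14   q17  q14 
   q15   q18  q10 
   q16   q18  q16 
   q17   q19   q2 
 * q18   q19  q18 
   q19   q13  q19 
(> = start, * = accepting)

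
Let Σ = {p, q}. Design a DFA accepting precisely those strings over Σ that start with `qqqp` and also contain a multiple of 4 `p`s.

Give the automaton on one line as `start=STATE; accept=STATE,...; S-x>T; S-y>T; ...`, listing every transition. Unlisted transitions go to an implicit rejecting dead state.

start=S0; accept=S11; S0-p>S1; S0-q>S2; S1-p>S3; S1-q>S1; S2-p>S1; S2-q>S4; S3-p>S5; S3-q>S3; S4-p>S1; S4-q>S6; S5-p>S7; S5-q>S5; S6-p>S8; S6-q>S7; S7-p>S1; S7-q>S7; S8-p>S9; S8-q>S8; S9-p>S10; S9-q>S9; S10-p>S11; S10-q>S10; S11-p>S8; S11-q>S11

Build one automaton per condition and run them in lockstep. The first has 6 states tracking whether the input so far still matches the prefix `qqqp`; the second has 4 states tracking the count of `p`s modulo 4. A product state is a pair (one from each), accepting exactly when both do.
With 12 states:
          p    q  
>  S0     S1   S2 
   S1     S3   S1 
   S2     S1   S4 
   S3     S5   S3 
   S4     S1   S6 
   S5     S7   S5 
   S6     S8   S7 
   S7     S1   S7 
   S8     S9   S8 
   S9    S10   S9 
   S10   S11  S10 
 * S11    S8  S11 
(> = start, * = accepting)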